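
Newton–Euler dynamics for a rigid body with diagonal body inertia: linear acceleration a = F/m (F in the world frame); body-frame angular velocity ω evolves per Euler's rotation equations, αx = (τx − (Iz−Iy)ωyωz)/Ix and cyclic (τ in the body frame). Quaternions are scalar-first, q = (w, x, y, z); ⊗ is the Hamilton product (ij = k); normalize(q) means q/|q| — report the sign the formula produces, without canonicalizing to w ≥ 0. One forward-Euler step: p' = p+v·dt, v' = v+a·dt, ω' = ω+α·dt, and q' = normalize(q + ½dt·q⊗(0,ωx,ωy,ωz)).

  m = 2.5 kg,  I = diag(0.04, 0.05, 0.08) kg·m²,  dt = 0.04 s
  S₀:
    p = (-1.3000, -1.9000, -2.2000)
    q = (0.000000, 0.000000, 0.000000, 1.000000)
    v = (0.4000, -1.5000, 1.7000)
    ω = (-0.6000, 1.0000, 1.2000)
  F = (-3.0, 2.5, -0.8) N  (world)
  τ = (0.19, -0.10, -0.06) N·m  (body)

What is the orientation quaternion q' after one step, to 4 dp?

q' = (-0.0240, -0.0200, -0.0120, 0.9994)

2q̇ = q⊗(0,ω) = (-1.2000000, -1.0000000, -0.6000000, 0.0000000)
q' = normalize(q + ½dt·q⊗(0,ω)) = (-0.0240, -0.0200, -0.0120, 0.9994)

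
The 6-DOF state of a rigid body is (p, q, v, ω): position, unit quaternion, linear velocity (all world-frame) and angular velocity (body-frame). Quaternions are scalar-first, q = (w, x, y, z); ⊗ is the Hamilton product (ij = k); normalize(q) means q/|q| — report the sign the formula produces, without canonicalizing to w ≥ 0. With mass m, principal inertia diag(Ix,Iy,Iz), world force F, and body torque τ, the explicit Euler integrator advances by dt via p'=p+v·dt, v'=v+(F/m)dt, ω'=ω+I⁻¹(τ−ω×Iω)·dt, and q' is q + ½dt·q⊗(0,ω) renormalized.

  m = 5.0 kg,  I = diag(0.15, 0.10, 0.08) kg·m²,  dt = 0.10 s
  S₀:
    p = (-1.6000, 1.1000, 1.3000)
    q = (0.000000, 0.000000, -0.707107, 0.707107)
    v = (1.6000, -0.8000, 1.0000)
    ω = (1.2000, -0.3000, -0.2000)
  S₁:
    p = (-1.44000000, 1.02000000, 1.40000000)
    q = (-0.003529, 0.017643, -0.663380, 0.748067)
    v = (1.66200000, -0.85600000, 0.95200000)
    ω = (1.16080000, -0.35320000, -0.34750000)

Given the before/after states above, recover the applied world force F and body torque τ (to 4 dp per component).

Δv = v₁−v₀ = (0.06200000, -0.05600000, -0.04800000)
applied force F = (3.1000, -2.8000, -2.4000)
ω₁ − ω₀ = (-0.03920000, -0.05320000, -0.14750000)
precession coupling = (-0.0012, -0.0168, 0.0180)
applied torque τ = (-0.0600, -0.0700, -0.1000)

F = (3.1000, -2.8000, -2.4000)
τ = (-0.0600, -0.0700, -0.1000)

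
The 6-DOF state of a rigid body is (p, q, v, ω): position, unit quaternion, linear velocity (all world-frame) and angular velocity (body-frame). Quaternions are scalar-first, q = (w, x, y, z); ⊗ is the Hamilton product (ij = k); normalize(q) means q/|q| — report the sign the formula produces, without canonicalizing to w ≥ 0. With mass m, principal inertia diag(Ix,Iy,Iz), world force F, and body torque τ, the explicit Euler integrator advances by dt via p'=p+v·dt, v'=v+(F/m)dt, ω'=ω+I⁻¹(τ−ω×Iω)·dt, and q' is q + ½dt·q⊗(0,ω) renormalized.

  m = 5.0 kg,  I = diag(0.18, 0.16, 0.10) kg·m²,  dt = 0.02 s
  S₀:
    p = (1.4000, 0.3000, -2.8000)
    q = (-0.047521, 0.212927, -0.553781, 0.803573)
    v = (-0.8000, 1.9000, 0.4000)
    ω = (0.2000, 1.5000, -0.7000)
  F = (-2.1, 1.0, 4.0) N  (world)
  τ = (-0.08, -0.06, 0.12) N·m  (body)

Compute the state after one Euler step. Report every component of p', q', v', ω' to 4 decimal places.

p' = (1.3840, 0.3380, -2.7920)
q' = (-0.0340, 0.2046, -0.5513, 0.8081)
v' = (-0.8084, 1.9040, 0.4160)
ω' = (0.1841, 1.4939, -0.6748)

angular accel α = (-0.7944, -0.3050, 1.2600)
ω + α·dt = (0.1841, 1.4939, -0.6748)
Hamilton product q⊗(0,ω) = (1.3505872, -0.8272170, 0.2384820, 0.4634114)
updated quaternion q' = (-0.0340, 0.2046, -0.5513, 0.8081)
a = (-0.4200, 0.2000, 0.8000)
p' = p + v·dt = (1.3840, 0.3380, -2.7920)
new velocity v' = (-0.8084, 1.9040, 0.4160)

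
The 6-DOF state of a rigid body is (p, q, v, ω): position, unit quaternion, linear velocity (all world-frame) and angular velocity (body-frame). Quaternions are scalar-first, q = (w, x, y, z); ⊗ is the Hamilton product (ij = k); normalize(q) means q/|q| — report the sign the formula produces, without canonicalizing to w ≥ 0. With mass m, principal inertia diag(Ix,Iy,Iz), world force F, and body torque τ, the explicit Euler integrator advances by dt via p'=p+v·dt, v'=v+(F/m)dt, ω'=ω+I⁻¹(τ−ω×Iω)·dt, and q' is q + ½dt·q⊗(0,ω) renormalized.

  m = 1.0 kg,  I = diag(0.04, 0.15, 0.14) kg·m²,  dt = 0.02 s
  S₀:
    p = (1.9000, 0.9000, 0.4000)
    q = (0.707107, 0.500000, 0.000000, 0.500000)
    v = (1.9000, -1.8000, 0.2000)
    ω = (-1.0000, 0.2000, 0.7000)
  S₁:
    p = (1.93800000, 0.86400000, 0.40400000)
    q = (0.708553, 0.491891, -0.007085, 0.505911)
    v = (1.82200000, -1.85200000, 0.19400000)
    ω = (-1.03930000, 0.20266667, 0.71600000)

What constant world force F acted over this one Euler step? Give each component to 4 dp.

F = (-3.9000, -2.6000, -0.3000)

v₁ − v₀ = (-0.07800000, -0.05200000, -0.00600000)
F = m·Δv/dt = (-3.9000, -2.6000, -0.3000)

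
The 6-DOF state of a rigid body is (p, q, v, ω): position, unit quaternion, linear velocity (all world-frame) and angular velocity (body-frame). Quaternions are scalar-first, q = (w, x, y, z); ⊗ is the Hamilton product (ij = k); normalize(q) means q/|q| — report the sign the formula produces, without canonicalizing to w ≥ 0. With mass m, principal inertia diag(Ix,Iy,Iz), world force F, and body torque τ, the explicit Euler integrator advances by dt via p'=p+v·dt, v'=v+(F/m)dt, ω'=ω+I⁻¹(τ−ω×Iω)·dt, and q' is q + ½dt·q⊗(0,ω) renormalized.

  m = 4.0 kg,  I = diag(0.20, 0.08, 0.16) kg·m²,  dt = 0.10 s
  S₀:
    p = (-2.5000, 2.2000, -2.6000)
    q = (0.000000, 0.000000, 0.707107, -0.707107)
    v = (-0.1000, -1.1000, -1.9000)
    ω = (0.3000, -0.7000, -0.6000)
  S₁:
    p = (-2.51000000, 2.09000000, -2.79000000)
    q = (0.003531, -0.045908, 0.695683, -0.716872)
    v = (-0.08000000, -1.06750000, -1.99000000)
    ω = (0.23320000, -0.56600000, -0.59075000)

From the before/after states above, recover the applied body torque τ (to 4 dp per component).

rate change Δω = (-0.06680000, 0.13400000, 0.00925000)
applied torque τ = (-0.1000, 0.1000, 0.0400)

τ = (-0.1000, 0.1000, 0.0400)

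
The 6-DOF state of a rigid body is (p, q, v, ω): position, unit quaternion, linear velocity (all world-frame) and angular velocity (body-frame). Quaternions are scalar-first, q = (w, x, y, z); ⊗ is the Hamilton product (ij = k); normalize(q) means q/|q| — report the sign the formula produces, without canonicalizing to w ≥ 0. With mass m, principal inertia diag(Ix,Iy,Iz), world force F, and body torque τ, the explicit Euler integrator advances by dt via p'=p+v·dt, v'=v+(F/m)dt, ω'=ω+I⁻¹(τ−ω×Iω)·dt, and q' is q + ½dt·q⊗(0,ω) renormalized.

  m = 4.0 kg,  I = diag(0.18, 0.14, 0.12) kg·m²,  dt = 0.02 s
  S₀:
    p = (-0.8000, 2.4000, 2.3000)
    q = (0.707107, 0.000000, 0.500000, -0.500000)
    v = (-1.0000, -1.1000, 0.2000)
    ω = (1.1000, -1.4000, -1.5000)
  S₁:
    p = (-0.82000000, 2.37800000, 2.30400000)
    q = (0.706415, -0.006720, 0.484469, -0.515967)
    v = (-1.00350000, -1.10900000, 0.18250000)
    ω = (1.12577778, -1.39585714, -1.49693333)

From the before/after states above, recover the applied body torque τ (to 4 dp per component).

Δω = ω₁−ω₀ = (0.02577778, 0.00414286, 0.00306667)
τ = I·(Δω/dt) + ω₀×(Iω₀) = (0.1900, -0.0700, 0.0800)

τ = (0.1900, -0.0700, 0.0800)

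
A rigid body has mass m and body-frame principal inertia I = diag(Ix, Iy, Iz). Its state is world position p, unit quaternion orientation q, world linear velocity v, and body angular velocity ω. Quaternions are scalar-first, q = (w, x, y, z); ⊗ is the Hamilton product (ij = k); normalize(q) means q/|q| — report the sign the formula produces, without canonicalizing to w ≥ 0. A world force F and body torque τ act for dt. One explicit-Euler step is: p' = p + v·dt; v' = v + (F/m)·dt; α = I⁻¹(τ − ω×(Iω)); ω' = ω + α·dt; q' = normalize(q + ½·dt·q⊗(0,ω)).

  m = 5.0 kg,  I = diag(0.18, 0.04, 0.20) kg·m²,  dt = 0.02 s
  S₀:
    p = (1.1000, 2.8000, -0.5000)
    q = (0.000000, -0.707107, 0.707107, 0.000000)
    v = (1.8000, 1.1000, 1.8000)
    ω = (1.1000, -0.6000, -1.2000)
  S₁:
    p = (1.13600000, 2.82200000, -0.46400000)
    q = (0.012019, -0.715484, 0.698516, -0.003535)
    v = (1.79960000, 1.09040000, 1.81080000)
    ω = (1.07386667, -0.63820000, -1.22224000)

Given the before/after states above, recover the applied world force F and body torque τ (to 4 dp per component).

F = (-0.1000, -2.4000, 2.7000)
τ = (-0.1200, -0.0500, -0.1300)

Δv = v₁−v₀ = (-0.00040000, -0.00960000, 0.01080000)
applied force F = (-0.1000, -2.4000, 2.7000)
Δω = ω₁−ω₀ = (-0.02613333, -0.03820000, -0.02224000)
precession coupling = (0.1152, 0.0264, 0.0924)
I·α + gyro = (-0.1200, -0.0500, -0.1300)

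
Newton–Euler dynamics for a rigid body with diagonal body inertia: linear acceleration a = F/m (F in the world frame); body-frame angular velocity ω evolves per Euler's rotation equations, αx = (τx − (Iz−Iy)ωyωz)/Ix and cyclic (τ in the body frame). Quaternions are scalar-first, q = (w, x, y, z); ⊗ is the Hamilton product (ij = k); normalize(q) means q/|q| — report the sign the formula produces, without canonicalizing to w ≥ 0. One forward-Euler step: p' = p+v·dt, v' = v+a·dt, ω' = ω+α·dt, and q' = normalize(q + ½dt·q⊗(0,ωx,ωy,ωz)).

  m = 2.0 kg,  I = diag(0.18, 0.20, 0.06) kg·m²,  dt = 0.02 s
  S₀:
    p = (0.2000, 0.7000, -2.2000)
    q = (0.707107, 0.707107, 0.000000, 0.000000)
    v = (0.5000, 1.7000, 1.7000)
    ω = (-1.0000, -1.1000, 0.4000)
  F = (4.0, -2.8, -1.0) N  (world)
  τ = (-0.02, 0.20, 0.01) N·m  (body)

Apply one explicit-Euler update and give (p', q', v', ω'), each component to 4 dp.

precession coupling ω×(Iω) = (0.0616, -0.0480, 0.0220)
angular accel α = (-0.4533, 1.2400, -0.2000)
new body rate ω' = (-1.0091, -1.0752, 0.3960)
q⊗(0,ω) = (0.7071070, -0.7071070, -1.0606605, -0.4949749)
q' = normalize(q + ½dt·q⊗(0,ω)) = (0.7141, 0.7000, -0.0106, -0.0049)
new position p' = (0.2100, 0.7340, -2.1660)
v' = v + a·dt = (0.5400, 1.6720, 1.6900)

p' = (0.2100, 0.7340, -2.1660)
q' = (0.7141, 0.7000, -0.0106, -0.0049)
v' = (0.5400, 1.6720, 1.6900)
ω' = (-1.0091, -1.0752, 0.3960)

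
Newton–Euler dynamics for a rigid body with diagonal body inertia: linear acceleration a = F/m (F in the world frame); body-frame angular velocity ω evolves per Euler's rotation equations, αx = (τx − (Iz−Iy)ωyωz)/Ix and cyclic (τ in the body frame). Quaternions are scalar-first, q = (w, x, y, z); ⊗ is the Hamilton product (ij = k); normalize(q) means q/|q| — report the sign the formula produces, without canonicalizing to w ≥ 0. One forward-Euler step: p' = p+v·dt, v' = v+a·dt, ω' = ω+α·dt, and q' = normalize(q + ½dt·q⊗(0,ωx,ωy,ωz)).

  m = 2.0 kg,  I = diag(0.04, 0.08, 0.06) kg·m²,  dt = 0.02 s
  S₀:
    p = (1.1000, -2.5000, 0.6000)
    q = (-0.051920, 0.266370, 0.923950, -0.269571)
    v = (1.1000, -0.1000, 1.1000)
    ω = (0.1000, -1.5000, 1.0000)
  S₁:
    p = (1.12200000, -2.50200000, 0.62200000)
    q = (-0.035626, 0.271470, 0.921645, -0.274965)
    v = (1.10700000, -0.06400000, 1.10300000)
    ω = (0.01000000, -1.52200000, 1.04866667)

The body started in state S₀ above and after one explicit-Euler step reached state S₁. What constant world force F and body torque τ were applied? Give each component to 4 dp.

F = (0.7000, 3.6000, 0.3000)
τ = (-0.1500, -0.0900, 0.1400)

v₁ − v₀ = (0.00700000, 0.03600000, 0.00300000)
F = m·Δv/dt = (0.7000, 3.6000, 0.3000)
ω₁ − ω₀ = (-0.09000000, -0.02200000, 0.04866667)
gyro term ω₀×Iω₀ = (0.0300, -0.0020, -0.0060)
I·α + gyro = (-0.1500, -0.0900, 0.1400)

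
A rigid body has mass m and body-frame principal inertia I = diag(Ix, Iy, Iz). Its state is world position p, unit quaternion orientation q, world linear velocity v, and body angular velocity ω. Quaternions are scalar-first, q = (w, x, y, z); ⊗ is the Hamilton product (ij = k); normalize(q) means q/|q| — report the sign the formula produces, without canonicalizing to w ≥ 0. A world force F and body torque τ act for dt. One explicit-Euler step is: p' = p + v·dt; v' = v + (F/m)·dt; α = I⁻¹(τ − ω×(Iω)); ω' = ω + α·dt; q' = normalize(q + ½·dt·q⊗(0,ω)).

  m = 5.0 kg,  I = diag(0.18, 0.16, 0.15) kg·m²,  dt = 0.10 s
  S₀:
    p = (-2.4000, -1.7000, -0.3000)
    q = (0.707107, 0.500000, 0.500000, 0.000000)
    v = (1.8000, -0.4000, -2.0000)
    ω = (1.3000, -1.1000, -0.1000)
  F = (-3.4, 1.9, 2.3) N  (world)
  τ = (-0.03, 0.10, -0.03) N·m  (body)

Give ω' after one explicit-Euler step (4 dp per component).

ω×(Iω) gyroscopic = (-0.0011, -0.0039, 0.0286)
(τ − ω×Iω)/I = (-0.1606, 0.6494, -0.3907)
new body rate ω' = (1.2839, -1.0351, -0.1391)

ω' = (1.2839, -1.0351, -0.1391)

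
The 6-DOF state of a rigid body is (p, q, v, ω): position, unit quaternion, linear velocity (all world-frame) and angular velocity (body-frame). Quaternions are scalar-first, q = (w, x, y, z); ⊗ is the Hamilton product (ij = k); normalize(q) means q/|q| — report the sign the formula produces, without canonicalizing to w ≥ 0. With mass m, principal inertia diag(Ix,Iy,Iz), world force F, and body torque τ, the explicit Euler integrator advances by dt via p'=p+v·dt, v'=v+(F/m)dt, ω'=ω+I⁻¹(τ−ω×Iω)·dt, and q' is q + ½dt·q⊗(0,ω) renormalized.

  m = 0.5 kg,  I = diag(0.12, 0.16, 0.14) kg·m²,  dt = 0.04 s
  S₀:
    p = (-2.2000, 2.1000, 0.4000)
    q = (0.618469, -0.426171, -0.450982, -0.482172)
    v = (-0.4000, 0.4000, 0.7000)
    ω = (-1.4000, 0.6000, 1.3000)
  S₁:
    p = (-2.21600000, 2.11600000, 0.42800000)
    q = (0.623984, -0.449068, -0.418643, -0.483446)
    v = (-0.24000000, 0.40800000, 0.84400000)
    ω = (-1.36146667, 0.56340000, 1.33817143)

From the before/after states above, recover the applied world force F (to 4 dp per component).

F = (2.0000, 0.1000, 1.8000)

v₁ − v₀ = (0.16000000, 0.00800000, 0.14400000)
F = m·Δv/dt = (2.0000, 0.1000, 1.8000)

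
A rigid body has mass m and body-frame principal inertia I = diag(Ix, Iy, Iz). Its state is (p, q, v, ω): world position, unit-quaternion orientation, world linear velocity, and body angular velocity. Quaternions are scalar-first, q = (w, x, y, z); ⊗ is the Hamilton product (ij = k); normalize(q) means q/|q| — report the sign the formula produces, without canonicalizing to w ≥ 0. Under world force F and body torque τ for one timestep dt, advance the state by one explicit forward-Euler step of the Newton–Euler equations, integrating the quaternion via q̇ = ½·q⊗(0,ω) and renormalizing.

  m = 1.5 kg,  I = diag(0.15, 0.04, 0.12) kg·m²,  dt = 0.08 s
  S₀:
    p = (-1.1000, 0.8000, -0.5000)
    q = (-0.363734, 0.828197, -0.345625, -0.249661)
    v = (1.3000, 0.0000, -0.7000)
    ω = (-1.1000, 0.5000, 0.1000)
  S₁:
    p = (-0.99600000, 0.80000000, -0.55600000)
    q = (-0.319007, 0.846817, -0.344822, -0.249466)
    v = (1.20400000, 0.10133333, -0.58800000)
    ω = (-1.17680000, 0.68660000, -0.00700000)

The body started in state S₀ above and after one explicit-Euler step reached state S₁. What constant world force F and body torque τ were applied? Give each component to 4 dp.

Δv = v₁−v₀ = (-0.09600000, 0.10133333, 0.11200000)
m·(v₁−v₀)/dt = (-1.8000, 1.9000, 2.1000)
rate change Δω = (-0.07680000, 0.18660000, -0.10700000)
applied torque τ = (-0.1400, 0.0900, -0.1000)

F = (-1.8000, 1.9000, 2.1000)
τ = (-0.1400, 0.0900, -0.1000)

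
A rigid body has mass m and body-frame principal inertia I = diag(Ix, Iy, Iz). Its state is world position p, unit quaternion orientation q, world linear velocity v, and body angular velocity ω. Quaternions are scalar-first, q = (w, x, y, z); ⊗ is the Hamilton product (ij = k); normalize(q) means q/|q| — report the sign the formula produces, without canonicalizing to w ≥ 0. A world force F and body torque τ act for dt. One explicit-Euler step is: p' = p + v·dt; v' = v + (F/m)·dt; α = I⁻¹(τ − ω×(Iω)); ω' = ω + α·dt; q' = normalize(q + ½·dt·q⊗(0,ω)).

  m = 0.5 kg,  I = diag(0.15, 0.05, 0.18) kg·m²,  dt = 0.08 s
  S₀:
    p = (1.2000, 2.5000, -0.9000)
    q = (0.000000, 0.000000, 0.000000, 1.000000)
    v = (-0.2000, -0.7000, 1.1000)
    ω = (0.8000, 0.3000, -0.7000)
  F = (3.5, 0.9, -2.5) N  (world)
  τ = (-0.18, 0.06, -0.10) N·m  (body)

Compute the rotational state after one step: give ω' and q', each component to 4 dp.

ω' = (0.7186, 0.3691, -0.7338)
q' = (0.0280, -0.0120, 0.0320, 0.9990)

ω×(Iω) gyroscopic = (-0.0273, 0.0168, -0.0240)
(τ − ω×Iω)/I = (-1.0180, 0.8640, -0.4222)
ω' = ω + α·dt = (0.7186, 0.3691, -0.7338)
q⊗(0,ω) = (0.7000000, -0.3000000, 0.8000000, 0.0000000)
q' = normalize(q + ½dt·q⊗(0,ω)) = (0.0280, -0.0120, 0.0320, 0.9990)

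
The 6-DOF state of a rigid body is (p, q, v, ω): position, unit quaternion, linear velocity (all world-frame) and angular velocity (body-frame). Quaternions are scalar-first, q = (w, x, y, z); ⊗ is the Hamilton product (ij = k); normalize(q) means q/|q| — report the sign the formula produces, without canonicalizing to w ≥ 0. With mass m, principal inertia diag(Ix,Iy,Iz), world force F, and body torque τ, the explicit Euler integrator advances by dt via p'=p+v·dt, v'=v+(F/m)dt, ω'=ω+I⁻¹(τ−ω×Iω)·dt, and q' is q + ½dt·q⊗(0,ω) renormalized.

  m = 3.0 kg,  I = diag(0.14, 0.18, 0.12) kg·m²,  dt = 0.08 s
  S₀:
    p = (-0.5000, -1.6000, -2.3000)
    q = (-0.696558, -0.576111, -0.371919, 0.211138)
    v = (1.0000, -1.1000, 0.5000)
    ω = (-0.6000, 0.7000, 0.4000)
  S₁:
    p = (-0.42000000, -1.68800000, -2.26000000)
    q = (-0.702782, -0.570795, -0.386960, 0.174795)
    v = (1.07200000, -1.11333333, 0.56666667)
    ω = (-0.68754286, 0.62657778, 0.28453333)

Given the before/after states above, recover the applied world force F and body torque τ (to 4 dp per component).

Δv = v₁−v₀ = (0.07200000, -0.01333333, 0.06666667)
applied force F = (2.7000, -0.5000, 2.5000)
rate change Δω = (-0.08754286, -0.07342222, -0.11546667)
gyro term ω₀×Iω₀ = (-0.0168, -0.0048, -0.0168)
I·α + gyro = (-0.1700, -0.1700, -0.1900)

F = (2.7000, -0.5000, 2.5000)
τ = (-0.1700, -0.1700, -0.1900)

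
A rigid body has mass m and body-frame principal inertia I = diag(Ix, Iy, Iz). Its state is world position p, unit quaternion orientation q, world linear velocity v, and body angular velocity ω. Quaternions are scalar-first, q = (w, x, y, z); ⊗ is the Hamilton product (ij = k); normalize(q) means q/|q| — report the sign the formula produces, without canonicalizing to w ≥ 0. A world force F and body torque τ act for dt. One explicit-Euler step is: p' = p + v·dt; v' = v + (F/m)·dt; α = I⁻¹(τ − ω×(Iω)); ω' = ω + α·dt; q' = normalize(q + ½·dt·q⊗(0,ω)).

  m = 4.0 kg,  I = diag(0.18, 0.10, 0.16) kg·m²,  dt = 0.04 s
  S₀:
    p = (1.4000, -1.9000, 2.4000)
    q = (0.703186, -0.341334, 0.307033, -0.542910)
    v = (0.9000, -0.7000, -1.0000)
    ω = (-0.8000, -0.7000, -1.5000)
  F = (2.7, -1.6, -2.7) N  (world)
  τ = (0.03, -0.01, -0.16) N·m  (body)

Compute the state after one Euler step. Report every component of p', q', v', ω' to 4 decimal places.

p + v·dt = (1.4360, -1.9280, 2.3600)
v' = v + a·dt = (0.9270, -0.7160, -1.0270)
(τ − ω×Iω)/I = (-0.1833, -0.3400, -0.7200)
new body rate ω' = (-0.8073, -0.7136, -1.5288)
Hamilton product q⊗(0,ω) = (-0.8725091, -1.4031353, -0.5699032, -0.5702188)
updated quaternion q' = (0.6853, -0.3691, 0.2954, -0.5539)

p' = (1.4360, -1.9280, 2.3600)
q' = (0.6853, -0.3691, 0.2954, -0.5539)
v' = (0.9270, -0.7160, -1.0270)
ω' = (-0.8073, -0.7136, -1.5288)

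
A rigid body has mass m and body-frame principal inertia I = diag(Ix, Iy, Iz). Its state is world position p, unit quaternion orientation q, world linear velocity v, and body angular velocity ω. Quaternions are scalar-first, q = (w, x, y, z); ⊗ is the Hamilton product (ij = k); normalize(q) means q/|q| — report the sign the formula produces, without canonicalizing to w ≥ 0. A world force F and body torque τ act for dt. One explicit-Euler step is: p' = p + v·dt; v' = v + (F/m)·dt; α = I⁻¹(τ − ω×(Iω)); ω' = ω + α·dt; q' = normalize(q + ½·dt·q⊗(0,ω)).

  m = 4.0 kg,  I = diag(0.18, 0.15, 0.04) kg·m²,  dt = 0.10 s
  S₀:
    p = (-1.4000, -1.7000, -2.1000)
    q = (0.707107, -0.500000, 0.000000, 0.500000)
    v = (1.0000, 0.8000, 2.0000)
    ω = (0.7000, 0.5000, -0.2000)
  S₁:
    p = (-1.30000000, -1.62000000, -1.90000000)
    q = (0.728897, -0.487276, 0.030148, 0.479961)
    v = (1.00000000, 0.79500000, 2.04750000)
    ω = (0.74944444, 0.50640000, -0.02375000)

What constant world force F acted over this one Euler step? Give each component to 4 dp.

F = (0.0000, -0.2000, 1.9000)

Δv = v₁−v₀ = (0.00000000, -0.00500000, 0.04750000)
applied force F = (0.0000, -0.2000, 1.9000)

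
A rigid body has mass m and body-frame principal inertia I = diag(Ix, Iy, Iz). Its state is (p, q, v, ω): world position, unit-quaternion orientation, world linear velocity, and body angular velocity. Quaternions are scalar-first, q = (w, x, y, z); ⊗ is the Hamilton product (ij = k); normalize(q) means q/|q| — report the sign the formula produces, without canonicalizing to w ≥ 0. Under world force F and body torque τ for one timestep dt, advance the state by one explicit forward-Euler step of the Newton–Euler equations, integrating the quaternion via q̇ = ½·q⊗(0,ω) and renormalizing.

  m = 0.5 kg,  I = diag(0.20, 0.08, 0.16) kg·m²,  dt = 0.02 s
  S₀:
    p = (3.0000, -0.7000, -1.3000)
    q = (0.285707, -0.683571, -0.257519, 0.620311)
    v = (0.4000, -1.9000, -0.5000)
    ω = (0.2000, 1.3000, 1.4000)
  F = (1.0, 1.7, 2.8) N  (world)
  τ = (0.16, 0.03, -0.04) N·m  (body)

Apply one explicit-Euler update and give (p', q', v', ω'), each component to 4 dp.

ω×(Iω) gyroscopic = (0.1456, 0.0112, -0.0312)
angular accel α = (0.0720, 0.2350, -0.0550)
new body rate ω' = (0.2014, 1.3047, 1.3989)
2q̇ = q⊗(0,ω) = (-0.3969465, -1.1097895, 1.4524807, -0.4371487)
updated quaternion q' = (0.2817, -0.6945, -0.2429, 0.6158)
a = (2.0000, 3.4000, 5.6000)
new position p' = (3.0080, -0.7380, -1.3100)
v' = v + a·dt = (0.4400, -1.8320, -0.3880)

p' = (3.0080, -0.7380, -1.3100)
q' = (0.2817, -0.6945, -0.2429, 0.6158)
v' = (0.4400, -1.8320, -0.3880)
ω' = (0.2014, 1.3047, 1.3989)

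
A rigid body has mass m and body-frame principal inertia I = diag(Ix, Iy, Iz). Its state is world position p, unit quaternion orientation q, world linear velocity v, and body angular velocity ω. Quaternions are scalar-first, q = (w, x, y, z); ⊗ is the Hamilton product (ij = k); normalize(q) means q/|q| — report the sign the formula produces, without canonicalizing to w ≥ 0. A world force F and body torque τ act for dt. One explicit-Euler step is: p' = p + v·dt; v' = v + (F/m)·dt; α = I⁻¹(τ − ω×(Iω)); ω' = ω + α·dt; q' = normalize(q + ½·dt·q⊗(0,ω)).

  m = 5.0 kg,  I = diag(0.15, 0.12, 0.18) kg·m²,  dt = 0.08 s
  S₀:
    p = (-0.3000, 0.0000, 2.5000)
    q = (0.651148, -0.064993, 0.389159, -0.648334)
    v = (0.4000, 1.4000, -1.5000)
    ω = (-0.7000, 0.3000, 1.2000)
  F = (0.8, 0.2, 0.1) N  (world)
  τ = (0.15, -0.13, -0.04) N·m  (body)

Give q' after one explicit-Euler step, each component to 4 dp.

q' = (0.6747, -0.0567, 0.4176, -0.6060)

q⊗(0,ω) = (0.6157580, 0.2056874, 0.7271698, 1.0342910)
updated quaternion q' = (0.6747, -0.0567, 0.4176, -0.6060)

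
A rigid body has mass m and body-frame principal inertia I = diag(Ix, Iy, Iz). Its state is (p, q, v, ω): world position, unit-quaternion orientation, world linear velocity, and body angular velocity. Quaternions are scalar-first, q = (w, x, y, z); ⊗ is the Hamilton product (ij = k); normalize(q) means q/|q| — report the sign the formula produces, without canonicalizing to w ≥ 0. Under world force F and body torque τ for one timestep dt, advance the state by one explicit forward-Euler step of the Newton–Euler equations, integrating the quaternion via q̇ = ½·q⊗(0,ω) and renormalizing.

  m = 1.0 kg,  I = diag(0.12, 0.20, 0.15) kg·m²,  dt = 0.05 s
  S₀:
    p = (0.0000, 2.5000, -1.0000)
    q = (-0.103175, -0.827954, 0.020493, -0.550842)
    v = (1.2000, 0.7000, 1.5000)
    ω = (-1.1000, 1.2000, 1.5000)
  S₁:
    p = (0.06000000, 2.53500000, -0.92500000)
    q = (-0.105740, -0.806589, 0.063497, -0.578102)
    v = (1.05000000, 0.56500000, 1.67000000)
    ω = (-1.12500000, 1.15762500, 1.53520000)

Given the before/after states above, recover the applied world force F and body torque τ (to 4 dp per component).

F = (-3.0000, -2.7000, 3.4000)
τ = (-0.1500, -0.1200, 0.0000)

velocity change Δv = (-0.15000000, -0.13500000, 0.17000000)
m·(v₁−v₀)/dt = (-3.0000, -2.7000, 3.4000)
rate change Δω = (-0.02500000, -0.04237500, 0.03520000)
precession coupling = (-0.0900, 0.0495, -0.1056)
τ = I·(Δω/dt) + ω₀×(Iω₀) = (-0.1500, -0.1200, 0.0000)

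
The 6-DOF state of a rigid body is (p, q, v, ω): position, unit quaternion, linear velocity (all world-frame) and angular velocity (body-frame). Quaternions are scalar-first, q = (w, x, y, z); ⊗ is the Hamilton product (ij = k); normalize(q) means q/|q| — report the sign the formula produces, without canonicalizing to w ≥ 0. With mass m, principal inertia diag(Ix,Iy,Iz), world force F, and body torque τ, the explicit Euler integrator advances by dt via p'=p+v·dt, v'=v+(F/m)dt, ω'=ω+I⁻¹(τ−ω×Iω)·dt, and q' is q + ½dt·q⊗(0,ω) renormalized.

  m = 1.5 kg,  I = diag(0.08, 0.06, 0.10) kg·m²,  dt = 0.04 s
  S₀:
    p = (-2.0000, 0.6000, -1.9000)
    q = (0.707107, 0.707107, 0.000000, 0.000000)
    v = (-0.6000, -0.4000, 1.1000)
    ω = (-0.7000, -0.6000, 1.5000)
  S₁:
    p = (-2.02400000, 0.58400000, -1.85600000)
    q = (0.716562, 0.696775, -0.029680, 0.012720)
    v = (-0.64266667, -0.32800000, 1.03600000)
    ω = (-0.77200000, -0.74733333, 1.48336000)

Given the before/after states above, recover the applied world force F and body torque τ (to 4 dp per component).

F = (-1.6000, 2.7000, -2.4000)
τ = (-0.1800, -0.2000, -0.0500)

velocity change Δv = (-0.04266667, 0.07200000, -0.06400000)
m·(v₁−v₀)/dt = (-1.6000, 2.7000, -2.4000)
Δω = ω₁−ω₀ = (-0.07200000, -0.14733333, -0.01664000)
precession coupling = (-0.0360, 0.0210, -0.0084)
I·α + gyro = (-0.1800, -0.2000, -0.0500)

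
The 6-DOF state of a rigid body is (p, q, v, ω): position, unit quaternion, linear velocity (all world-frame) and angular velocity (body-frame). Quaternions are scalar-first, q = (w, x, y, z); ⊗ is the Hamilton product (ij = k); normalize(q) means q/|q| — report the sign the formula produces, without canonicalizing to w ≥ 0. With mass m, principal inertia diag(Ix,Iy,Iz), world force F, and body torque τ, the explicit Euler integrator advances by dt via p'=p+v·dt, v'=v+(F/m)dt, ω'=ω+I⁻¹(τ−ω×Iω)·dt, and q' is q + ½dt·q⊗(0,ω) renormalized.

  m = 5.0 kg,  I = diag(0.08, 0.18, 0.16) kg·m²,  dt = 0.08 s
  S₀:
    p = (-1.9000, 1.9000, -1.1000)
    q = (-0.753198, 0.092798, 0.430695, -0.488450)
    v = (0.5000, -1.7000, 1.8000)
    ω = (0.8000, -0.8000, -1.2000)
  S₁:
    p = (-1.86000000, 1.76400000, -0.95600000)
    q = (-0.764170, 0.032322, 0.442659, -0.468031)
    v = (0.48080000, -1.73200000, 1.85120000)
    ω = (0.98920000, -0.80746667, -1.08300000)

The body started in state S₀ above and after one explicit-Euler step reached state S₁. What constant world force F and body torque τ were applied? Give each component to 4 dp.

F = (-1.2000, -2.0000, 3.2000)
τ = (0.1700, 0.0600, 0.1700)

v₁ − v₀ = (-0.01920000, -0.03200000, 0.05120000)
F = m·Δv/dt = (-1.2000, -2.0000, 3.2000)
ω₁ − ω₀ = (0.18920000, -0.00746667, 0.11700000)
precession coupling = (-0.0192, 0.0768, -0.0640)
applied torque τ = (0.1700, 0.0600, 0.1700)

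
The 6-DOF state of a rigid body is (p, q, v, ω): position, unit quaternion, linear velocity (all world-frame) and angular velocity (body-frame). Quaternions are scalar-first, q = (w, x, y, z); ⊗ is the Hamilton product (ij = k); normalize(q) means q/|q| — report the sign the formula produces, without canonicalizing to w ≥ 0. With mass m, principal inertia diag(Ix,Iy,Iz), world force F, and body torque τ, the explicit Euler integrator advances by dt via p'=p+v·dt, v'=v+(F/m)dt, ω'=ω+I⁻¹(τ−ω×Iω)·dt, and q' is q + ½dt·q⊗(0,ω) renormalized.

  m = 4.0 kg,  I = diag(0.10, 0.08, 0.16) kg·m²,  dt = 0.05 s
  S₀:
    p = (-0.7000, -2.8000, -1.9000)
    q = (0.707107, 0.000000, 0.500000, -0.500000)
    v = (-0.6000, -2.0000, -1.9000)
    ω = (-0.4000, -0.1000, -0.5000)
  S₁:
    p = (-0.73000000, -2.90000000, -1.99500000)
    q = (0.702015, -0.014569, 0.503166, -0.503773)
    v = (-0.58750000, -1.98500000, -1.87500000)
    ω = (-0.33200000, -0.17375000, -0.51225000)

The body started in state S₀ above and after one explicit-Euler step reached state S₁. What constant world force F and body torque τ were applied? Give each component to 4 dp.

F = (1.0000, 1.2000, 2.0000)
τ = (0.1400, -0.1300, -0.0400)

Δω = ω₁−ω₀ = (0.06800000, -0.07375000, -0.01225000)
gyro term ω₀×Iω₀ = (0.0040, -0.0120, -0.0008)
I·α + gyro = (0.1400, -0.1300, -0.0400)
velocity change Δv = (0.01250000, 0.01500000, 0.02500000)
F = m·Δv/dt = (1.0000, 1.2000, 2.0000)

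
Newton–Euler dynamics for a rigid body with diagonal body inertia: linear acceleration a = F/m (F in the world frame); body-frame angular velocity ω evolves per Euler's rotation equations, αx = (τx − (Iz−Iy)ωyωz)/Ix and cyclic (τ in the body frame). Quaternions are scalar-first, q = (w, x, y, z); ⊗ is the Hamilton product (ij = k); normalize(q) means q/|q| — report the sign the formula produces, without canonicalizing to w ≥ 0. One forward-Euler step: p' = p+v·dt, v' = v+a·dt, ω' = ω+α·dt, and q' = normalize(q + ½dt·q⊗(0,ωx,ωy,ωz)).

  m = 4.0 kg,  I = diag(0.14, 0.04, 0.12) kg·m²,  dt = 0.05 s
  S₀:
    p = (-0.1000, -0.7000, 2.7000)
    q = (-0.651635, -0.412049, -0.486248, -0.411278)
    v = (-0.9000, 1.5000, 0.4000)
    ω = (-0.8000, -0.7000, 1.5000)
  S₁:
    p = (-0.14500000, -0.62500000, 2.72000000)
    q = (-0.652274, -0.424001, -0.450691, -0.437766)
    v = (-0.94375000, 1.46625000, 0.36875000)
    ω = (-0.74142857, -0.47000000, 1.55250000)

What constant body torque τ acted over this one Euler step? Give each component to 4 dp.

ω₁ − ω₀ = (0.05857143, 0.23000000, 0.05250000)
I·α + gyro = (0.0800, 0.1600, 0.0700)

τ = (0.0800, 0.1600, 0.0700)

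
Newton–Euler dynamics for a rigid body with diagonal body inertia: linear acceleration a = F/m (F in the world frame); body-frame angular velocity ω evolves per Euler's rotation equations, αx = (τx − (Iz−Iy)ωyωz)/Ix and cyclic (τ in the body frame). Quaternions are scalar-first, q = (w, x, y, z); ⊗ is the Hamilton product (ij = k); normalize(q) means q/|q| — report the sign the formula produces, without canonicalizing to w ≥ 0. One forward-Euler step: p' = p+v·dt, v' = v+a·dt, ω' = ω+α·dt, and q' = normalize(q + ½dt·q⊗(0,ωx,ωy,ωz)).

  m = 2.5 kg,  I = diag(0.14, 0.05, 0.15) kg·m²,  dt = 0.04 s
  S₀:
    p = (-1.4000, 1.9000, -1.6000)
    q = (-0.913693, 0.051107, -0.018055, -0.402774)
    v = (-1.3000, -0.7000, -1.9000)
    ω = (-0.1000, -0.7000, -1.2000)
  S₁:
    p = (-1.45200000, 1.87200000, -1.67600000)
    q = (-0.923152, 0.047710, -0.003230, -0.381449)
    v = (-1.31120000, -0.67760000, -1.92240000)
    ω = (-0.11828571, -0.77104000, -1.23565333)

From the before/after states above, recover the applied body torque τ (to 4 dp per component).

ω₁ − ω₀ = (-0.01828571, -0.07104000, -0.03565333)
ω₀×(Iω₀) = (0.0840, -0.0012, -0.0063)
τ = I·(Δω/dt) + ω₀×(Iω₀) = (0.0200, -0.0900, -0.1400)

τ = (0.0200, -0.0900, -0.1400)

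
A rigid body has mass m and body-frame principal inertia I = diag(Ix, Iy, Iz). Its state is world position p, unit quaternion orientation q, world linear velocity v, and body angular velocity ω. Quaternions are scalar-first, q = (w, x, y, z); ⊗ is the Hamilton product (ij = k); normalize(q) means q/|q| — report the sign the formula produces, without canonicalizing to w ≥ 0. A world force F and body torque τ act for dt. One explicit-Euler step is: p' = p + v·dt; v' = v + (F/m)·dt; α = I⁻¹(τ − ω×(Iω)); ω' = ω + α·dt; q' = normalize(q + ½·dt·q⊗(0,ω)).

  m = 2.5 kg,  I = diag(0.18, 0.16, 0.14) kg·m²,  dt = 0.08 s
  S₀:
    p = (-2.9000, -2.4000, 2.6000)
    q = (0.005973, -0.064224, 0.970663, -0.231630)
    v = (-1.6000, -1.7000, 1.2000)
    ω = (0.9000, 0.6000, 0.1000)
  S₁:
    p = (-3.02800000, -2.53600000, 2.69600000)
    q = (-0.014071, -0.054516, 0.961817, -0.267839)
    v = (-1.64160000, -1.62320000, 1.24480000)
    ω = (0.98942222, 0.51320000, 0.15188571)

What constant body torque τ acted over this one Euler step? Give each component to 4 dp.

τ = (0.2000, -0.1700, 0.0800)

rate change Δω = (0.08942222, -0.08680000, 0.05188571)
gyro term ω₀×Iω₀ = (-0.0012, 0.0036, -0.0108)
I·α + gyro = (0.2000, -0.1700, 0.0800)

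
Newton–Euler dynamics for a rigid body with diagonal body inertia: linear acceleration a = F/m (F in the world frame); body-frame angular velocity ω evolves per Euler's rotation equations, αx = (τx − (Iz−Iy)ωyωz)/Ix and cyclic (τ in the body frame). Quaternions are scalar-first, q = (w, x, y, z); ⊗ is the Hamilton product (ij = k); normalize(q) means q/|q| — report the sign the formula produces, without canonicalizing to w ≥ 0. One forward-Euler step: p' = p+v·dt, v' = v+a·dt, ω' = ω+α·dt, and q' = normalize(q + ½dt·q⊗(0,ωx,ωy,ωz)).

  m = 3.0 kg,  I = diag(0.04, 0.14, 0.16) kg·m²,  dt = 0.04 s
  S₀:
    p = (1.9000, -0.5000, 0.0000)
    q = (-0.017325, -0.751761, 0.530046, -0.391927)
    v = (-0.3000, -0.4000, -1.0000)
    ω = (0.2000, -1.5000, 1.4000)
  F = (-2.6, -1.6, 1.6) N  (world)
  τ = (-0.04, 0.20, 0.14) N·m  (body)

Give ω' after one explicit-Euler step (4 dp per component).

ω' = (0.2020, -1.4333, 1.4425)

angular accel α = (0.0500, 1.6686, 1.0625)
new body rate ω' = (0.2020, -1.4333, 1.4425)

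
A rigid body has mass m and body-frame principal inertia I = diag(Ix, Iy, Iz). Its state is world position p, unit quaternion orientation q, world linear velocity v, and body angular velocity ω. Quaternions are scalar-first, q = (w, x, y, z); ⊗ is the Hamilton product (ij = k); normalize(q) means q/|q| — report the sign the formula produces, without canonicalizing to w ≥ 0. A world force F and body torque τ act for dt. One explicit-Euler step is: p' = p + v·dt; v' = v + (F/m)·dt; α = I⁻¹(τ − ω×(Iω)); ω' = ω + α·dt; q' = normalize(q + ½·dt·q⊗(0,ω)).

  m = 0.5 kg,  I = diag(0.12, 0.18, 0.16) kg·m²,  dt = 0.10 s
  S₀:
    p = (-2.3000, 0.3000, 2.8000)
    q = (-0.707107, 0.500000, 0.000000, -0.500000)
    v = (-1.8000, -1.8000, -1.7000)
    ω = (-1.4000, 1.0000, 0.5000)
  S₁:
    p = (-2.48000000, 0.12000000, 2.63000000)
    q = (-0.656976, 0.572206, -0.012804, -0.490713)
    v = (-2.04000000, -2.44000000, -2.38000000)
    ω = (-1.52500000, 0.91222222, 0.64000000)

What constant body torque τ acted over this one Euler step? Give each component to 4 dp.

rate change Δω = (-0.12500000, -0.08777778, 0.14000000)
ω₀×(Iω₀) = (-0.0100, 0.0280, -0.0840)
I·α + gyro = (-0.1600, -0.1300, 0.1400)

τ = (-0.1600, -0.1300, 0.1400)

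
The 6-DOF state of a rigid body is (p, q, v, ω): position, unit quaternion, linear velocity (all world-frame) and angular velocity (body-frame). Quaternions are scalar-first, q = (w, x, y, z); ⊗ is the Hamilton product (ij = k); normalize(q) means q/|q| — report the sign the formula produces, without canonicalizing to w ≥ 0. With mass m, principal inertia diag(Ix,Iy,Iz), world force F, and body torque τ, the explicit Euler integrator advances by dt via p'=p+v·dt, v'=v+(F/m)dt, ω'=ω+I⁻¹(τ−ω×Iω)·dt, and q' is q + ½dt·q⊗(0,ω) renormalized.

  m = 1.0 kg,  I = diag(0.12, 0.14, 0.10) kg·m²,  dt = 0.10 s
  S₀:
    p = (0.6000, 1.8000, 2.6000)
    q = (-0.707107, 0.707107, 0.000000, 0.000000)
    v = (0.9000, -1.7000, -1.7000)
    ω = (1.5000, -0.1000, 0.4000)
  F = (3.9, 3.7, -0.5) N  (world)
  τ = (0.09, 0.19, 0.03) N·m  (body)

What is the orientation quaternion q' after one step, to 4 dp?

q' = (-0.7579, 0.6521, -0.0106, -0.0176)

Hamilton product q⊗(0,ω) = (-1.0606605, -1.0606605, -0.2121321, -0.3535535)
q' = normalize(q + ½dt·q⊗(0,ω)) = (-0.7579, 0.6521, -0.0106, -0.0176)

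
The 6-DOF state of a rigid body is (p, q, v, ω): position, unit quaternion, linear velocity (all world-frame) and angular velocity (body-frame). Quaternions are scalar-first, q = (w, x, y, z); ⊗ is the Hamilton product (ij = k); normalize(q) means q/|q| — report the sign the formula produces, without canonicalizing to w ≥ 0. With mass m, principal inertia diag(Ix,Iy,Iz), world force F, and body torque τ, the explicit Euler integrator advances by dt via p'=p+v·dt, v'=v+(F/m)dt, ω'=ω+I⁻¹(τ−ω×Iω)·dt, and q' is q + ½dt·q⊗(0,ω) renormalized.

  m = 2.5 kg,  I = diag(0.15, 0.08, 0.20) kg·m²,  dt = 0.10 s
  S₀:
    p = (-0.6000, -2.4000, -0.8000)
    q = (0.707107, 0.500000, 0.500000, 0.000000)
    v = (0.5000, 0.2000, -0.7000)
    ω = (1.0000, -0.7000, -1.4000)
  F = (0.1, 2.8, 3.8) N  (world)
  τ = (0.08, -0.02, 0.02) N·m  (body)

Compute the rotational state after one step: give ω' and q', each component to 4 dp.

ω' = (0.9749, -0.8125, -1.4145)
q' = (0.6966, 0.4982, 0.5081, -0.0916)

gyro term ω×Iω = (0.1176, 0.0700, 0.0490)
α = I⁻¹(τ − ω×Iω) = (-0.2507, -1.1250, -0.1450)
new body rate ω' = (0.9749, -0.8125, -1.4145)
Hamilton product q⊗(0,ω) = (-0.1500000, 0.0071070, 0.2050251, -1.8399498)
q' = normalize(q + ½dt·q⊗(0,ω)) = (0.6966, 0.4982, 0.5081, -0.0916)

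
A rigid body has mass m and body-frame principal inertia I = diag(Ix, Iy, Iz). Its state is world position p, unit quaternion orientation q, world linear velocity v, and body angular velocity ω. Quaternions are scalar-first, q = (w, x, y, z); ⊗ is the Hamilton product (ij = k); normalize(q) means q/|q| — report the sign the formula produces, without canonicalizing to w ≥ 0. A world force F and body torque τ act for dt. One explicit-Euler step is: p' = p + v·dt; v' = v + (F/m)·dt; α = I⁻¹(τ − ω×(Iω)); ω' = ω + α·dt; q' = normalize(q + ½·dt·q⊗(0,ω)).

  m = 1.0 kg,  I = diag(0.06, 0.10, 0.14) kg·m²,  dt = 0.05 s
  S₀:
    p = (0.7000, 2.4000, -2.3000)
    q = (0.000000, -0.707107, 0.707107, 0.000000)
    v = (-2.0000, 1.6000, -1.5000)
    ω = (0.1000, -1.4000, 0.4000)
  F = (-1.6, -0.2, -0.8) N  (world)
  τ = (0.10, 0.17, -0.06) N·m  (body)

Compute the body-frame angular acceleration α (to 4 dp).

α = (2.0400, 1.7320, -0.3886)

precession coupling ω×(Iω) = (-0.0224, -0.0032, -0.0056)
angular accel α = (2.0400, 1.7320, -0.3886)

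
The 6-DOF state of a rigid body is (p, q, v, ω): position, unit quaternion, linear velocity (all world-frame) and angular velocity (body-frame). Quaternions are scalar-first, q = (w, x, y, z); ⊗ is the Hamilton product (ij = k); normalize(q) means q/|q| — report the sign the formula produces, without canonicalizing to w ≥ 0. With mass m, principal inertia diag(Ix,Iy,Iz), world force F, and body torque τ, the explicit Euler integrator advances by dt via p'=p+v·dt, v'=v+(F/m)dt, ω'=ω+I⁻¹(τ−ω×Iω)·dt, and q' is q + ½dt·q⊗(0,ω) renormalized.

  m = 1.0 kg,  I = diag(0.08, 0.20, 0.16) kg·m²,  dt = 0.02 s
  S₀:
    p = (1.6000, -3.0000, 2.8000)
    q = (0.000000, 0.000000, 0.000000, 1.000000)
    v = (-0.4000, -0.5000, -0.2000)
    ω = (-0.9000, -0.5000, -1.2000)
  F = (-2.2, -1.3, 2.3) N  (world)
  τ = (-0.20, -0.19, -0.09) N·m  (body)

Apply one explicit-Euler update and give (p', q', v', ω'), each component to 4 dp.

α = I⁻¹(τ − ω×Iω) = (-2.2000, -0.5180, -0.9000)
new body rate ω' = (-0.9440, -0.5104, -1.2180)
2q̇ = q⊗(0,ω) = (1.2000000, 0.5000000, -0.9000000, 0.0000000)
q' = normalize(q + ½dt·q⊗(0,ω)) = (0.0120, 0.0050, -0.0090, 0.9999)
a = (-2.2000, -1.3000, 2.3000)
p + v·dt = (1.5920, -3.0100, 2.7960)
v + (F/m)dt = (-0.4440, -0.5260, -0.1540)

p' = (1.5920, -3.0100, 2.7960)
q' = (0.0120, 0.0050, -0.0090, 0.9999)
v' = (-0.4440, -0.5260, -0.1540)
ω' = (-0.9440, -0.5104, -1.2180)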